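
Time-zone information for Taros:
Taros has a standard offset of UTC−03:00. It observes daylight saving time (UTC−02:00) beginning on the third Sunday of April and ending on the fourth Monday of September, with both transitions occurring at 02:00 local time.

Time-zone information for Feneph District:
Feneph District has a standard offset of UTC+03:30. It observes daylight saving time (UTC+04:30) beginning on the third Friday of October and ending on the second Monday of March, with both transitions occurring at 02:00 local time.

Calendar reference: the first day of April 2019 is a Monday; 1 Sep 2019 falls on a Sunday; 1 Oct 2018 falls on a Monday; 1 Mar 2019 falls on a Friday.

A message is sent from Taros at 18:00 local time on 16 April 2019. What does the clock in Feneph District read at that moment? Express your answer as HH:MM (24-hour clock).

1 April 2019 is a Monday, so the first Sunday is April 7 and the third is April 21.
1 September 2019 is a Sunday, so the first Monday is September 2 and the fourth is September 23.
16 April 2019 does not fall between 21 April and 23 September, so daylight saving is not in effect and Taros is at UTC−03:00.
18:00 Taros + 3h = 21:00 UTC.
1 October 2018 is a Monday, so the first Friday is October 5 and the third is October 19.
1 March 2019 is a Friday, so the first Monday is March 4 and the second is March 11.
At the standard offset (UTC+03:30), 21:00 UTC + 3h30m = 00:30 Feneph District standard time (rolling into the next day, 17 April 2019).
The standard-time date in Feneph District, 17 April 2019, does not fall between 19 October 2018 and 11 March 2019, so daylight saving is not in effect and Feneph District is at UTC+03:30.
21:00 UTC + 3h30m = 00:30 Feneph District (rolling into the next day, 17 April 2019).

00:30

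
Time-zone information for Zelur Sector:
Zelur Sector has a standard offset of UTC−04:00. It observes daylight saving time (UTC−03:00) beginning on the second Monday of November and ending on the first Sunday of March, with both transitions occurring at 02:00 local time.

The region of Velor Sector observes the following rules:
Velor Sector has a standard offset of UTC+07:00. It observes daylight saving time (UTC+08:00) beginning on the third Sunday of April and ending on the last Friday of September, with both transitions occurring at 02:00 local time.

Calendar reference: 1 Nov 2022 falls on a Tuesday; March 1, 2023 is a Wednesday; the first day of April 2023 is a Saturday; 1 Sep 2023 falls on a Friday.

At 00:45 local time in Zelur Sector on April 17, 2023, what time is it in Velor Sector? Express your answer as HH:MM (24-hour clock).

12:45

1 November 2022 is a Tuesday, so the first Monday is November 7 and the second is November 14.
1 March 2023 is a Wednesday, so the first Sunday is March 5.
Daylight saving runs 14 November 2022 – 5 March 2023; April 17, 2023 is outside that window, so Zelur Sector is on standard time at UTC−04:00.
00:45 Zelur Sector + 4h = 04:45 UTC.
1 April 2023 is a Saturday, so the first Sunday is April 2 and the third is April 16.
1 September 2023 is a Friday, so Fridays fall on 1, 8, 15, 22, 29; the last is September 29.
At the standard offset (UTC+07:00), 04:45 UTC + 7h = 11:45 Velor Sector standard time.
The standard-time date in Velor Sector, April 17, 2023, falls between 16 April and 29 September, so daylight saving is in effect and Velor Sector is at UTC+08:00.
04:45 UTC + 8h = 12:45 Velor Sector.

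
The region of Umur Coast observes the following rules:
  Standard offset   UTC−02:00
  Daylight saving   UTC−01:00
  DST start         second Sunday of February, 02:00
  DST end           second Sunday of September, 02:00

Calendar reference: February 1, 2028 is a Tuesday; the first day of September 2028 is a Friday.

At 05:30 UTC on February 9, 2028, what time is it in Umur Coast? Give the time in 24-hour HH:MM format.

03:30

1 February 2028 is a Tuesday, so the first Sunday is February 6 and the second is February 13.
1 September 2028 is a Friday, so the first Sunday is September 3 and the second is September 10.
At the standard offset (UTC−02:00), 05:30 UTC − 2h = 03:30 Umur Coast standard time.
Daylight saving runs 13 February – 10 September; the standard-time date in Umur Coast, February 9, 2028, is outside that window, so Umur Coast is on standard time at UTC−02:00.
05:30 UTC − 2h = 03:30 local.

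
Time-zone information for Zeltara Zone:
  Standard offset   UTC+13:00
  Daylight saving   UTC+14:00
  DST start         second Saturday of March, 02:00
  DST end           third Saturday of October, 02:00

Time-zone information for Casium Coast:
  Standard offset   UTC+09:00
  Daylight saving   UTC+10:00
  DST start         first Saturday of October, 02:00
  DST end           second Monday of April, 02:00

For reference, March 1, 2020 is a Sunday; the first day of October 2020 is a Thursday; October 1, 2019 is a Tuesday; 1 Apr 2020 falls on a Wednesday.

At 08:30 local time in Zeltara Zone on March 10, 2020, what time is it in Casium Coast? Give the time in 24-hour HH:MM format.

05:30

1 March 2020 is a Sunday, so the first Saturday is March 7 and the second is March 14.
1 October 2020 is a Thursday, so the first Saturday is October 3 and the third is October 17.
Daylight saving runs 14 March – 17 October; March 10, 2020 is outside that window, so Zeltara Zone is on standard time at UTC+13:00.
08:30 Zeltara Zone − 13h = 19:30 UTC (rolling into the previous day, 9 March 2020).
1 October 2019 is a Tuesday, so the first Saturday is October 5.
1 April 2020 is a Wednesday, so the first Monday is April 6 and the second is April 13.
At the standard offset (UTC+09:00), 19:30 UTC + 9h = 04:30 Casium Coast standard time (rolling into the next day, 10 March 2020).
The standard-time date in Casium Coast, March 10, 2020, lies within the daylight-saving period (5 October 2019 – 13 April 2020), so Casium Coast is on daylight time, UTC+10:00.
19:30 UTC + 10h = 05:30 Casium Coast (rolling into the next day, 10 March 2020).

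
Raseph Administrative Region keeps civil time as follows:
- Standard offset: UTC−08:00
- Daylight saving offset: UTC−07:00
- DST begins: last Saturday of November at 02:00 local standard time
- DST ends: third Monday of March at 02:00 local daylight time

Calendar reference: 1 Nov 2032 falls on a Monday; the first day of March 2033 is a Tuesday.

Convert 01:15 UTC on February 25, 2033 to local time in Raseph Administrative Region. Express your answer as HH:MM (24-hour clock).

1 November 2032 is a Monday, so Saturdays fall on 6, 13, 20, 27; the last is November 27.
1 March 2033 is a Tuesday, so the first Monday is March 7 and the third is March 21.
At the standard offset (UTC−08:00), 01:15 UTC − 8h = 17:15 Raseph Administrative Region standard time (rolling into the previous day, 24 February 2033).
Daylight saving runs 27 November 2032 – 21 March 2033; the standard-time date in Raseph Administrative Region, February 24, 2033, is inside that window, so Raseph Administrative Region is at UTC−07:00.
01:15 UTC − 7h = 18:15 local (rolling into the previous day, 24 February 2033).

18:15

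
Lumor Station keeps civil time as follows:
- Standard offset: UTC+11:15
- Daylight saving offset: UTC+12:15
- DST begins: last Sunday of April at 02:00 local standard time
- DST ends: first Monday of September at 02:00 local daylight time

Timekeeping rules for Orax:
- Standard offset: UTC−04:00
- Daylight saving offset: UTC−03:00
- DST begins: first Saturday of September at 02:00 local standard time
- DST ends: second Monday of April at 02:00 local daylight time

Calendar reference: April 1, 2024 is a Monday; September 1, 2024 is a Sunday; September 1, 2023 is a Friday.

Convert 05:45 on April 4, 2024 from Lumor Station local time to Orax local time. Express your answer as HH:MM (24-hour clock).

15:30

1 April 2024 is a Monday, so Sundays fall on 7, 14, 21, 28; the last is April 28.
1 September 2024 is a Sunday, so the first Monday is September 2.
April 4, 2024 is outside the daylight-saving period (28 April – 2 September), so Lumor Station is on standard time, UTC+11:15.
05:45 Lumor Station − 11h15m = 18:30 UTC (rolling into the previous day, 3 April 2024).
1 September 2023 is a Friday, so the first Saturday is September 2.
1 April 2024 is a Monday, so the first Monday is April 1 and the second is April 8.
At the standard offset (UTC−04:00), 18:30 UTC − 4h = 14:30 Orax standard time.
The standard-time date in Orax, April 3, 2024, falls between 2 September 2023 and 8 April 2024, so daylight saving is in effect and Orax is at UTC−03:00.
18:30 UTC − 3h = 15:30 Orax.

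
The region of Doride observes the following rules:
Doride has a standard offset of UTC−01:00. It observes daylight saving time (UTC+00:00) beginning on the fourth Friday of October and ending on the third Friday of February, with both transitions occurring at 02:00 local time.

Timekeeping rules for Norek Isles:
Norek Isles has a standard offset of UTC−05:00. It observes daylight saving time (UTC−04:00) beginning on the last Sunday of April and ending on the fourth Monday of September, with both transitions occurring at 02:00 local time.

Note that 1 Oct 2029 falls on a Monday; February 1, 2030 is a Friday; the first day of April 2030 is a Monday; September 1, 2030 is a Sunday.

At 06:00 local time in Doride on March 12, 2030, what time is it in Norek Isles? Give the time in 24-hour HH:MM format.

02:00

1 October 2029 is a Monday, so the first Friday is October 5 and the fourth is October 26.
1 February 2030 is a Friday, so the first Friday is February 1 and the third is February 15.
March 12, 2030 is outside the daylight-saving period (26 October 2029 – 15 February 2030), so Doride is on standard time, UTC−01:00.
06:00 Doride + 1h = 07:00 UTC.
1 April 2030 is a Monday, so Sundays fall on 7, 14, 21, 28; the last is April 28.
1 September 2030 is a Sunday, so the first Monday is September 2 and the fourth is September 23.
At the standard offset (UTC−05:00), 07:00 UTC − 5h = 02:00 Norek Isles standard time.
The standard-time date in Norek Isles, March 12, 2030, does not fall between 28 April and 23 September, so daylight saving is not in effect and Norek Isles is at UTC−05:00.
07:00 UTC − 5h = 02:00 Norek Isles.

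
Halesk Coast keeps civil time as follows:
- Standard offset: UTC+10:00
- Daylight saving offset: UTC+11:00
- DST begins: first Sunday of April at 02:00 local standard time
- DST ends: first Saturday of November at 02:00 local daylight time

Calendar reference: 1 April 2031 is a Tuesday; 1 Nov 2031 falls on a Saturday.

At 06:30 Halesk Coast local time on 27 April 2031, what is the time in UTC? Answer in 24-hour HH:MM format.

1 April 2031 is a Tuesday, so the first Sunday is April 6.
1 November 2031 is a Saturday, so the first Saturday is November 1.
27 April 2031 lies within the daylight-saving period (6 April – 1 November), so Halesk Coast is on daylight time, UTC+11:00.
06:30 local − 11h = 19:30 UTC (rolling into the previous day, 26 April 2031).

19:30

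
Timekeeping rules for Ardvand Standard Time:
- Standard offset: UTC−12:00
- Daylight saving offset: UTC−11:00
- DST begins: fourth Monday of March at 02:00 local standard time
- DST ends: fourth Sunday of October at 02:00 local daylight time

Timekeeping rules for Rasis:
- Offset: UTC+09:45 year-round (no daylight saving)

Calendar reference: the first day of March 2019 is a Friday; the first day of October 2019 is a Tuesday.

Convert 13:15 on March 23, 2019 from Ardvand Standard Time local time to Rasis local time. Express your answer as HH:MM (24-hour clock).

11:00

1 March 2019 is a Friday, so the first Monday is March 4 and the fourth is March 25.
1 October 2019 is a Tuesday, so the first Sunday is October 6 and the fourth is October 27.
Daylight saving runs 25 March – 27 October; March 23, 2019 is outside that window, so Ardvand Standard Time is on standard time at UTC−12:00.
13:15 Ardvand Standard Time + 12h = 01:15 UTC (rolling into the next day, 24 March 2019).
Rasis has no daylight saving, so its offset is UTC+09:45 year-round.
01:15 UTC + 9h45m = 11:00 Rasis.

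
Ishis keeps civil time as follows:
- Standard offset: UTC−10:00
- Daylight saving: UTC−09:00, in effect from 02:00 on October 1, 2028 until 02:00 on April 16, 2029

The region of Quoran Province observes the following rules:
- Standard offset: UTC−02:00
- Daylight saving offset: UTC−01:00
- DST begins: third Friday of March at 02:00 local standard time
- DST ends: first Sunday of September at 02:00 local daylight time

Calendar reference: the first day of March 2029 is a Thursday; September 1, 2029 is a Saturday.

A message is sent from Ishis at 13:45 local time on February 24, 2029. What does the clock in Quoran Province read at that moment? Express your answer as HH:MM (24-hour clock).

20:45

Daylight saving runs 1 October 2028 – 16 April 2029; February 24, 2029 is inside that window, so Ishis is at UTC−09:00.
13:45 Ishis + 9h = 22:45 UTC.
1 March 2029 is a Thursday, so the first Friday is March 2 and the third is March 16.
1 September 2029 is a Saturday, so the first Sunday is September 2.
At the standard offset (UTC−02:00), 22:45 UTC − 2h = 20:45 Quoran Province standard time.
The standard-time date in Quoran Province, February 24, 2029, is outside the daylight-saving period (16 March – 2 September), so Quoran Province is on standard time, UTC−02:00.
22:45 UTC − 2h = 20:45 Quoran Province.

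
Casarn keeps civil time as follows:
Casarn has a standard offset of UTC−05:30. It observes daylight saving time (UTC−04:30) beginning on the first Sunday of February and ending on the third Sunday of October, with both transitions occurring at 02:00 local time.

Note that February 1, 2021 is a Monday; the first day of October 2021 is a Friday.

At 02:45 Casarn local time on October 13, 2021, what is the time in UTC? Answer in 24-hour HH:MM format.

07:15

1 February 2021 is a Monday, so the first Sunday is February 7.
1 October 2021 is a Friday, so the first Sunday is October 3 and the third is October 17.
October 13, 2021 lies within the daylight-saving period (7 February – 17 October), so Casarn is on daylight time, UTC−04:30.
02:45 local + 4h30m = 07:15 UTC.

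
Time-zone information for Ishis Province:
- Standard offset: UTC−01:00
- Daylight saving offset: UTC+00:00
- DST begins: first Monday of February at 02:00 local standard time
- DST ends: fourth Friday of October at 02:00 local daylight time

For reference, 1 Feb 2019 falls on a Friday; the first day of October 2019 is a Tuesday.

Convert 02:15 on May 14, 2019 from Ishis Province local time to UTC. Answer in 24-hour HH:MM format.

1 February 2019 is a Friday, so the first Monday is February 4.
1 October 2019 is a Tuesday, so the first Friday is October 4 and the fourth is October 25.
Daylight saving runs 4 February – 25 October; May 14, 2019 is inside that window, so Ishis Province is at UTC+00:00.
02:15 local − 0h = 02:15 UTC.

02:15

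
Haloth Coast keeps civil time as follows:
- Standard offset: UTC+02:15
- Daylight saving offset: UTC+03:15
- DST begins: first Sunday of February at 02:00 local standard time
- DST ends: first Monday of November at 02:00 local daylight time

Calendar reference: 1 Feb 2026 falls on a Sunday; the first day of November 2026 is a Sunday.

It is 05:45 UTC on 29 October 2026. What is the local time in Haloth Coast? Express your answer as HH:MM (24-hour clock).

1 February 2026 is a Sunday, so the first Sunday is February 1.
1 November 2026 is a Sunday, so the first Monday is November 2.
At the standard offset (UTC+02:15), 05:45 UTC + 2h15m = 08:00 Haloth Coast standard time.
The standard-time date in Haloth Coast, 29 October 2026, lies within the daylight-saving period (1 February – 2 November), so Haloth Coast is on daylight time, UTC+03:15.
05:45 UTC + 3h15m = 09:00 local.

09:00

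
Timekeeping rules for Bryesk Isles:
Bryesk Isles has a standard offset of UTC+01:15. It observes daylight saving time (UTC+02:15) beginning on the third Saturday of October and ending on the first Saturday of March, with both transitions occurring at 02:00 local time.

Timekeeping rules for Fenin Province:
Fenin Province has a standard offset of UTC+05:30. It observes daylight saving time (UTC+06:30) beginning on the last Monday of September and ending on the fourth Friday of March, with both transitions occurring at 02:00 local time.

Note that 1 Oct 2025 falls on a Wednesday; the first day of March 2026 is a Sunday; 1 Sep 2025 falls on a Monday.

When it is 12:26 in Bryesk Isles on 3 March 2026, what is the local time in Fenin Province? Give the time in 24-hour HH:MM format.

16:41

1 October 2025 is a Wednesday, so the first Saturday is October 4 and the third is October 18.
1 March 2026 is a Sunday, so the first Saturday is March 7.
3 March 2026 falls between 18 October 2025 and 7 March 2026, so daylight saving is in effect and Bryesk Isles is at UTC+02:15.
12:26 Bryesk Isles − 2h15m = 10:11 UTC.
1 September 2025 is a Monday, so Mondays fall on 1, 8, 15, 22, 29; the last is September 29.
1 March 2026 is a Sunday, so the first Friday is March 6 and the fourth is March 27.
At the standard offset (UTC+05:30), 10:11 UTC + 5h30m = 15:41 Fenin Province standard time.
Daylight saving runs 29 September 2025 – 27 March 2026; the standard-time date in Fenin Province, 3 March 2026, is inside that window, so Fenin Province is at UTC+06:30.
10:11 UTC + 6h30m = 16:41 Fenin Province.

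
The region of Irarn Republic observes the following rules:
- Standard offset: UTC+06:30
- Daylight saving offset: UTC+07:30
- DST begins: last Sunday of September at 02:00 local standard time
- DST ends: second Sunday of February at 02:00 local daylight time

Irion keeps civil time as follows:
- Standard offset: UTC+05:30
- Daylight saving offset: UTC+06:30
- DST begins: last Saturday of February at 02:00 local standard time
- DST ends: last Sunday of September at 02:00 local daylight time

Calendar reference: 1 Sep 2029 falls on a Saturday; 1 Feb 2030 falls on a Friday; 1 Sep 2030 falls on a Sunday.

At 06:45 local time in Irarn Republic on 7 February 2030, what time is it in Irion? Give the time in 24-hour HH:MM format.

1 September 2029 is a Saturday, so Sundays fall on 2, 9, 16, 23, 30; the last is September 30.
1 February 2030 is a Friday, so the first Sunday is February 3 and the second is February 10.
Daylight saving runs 30 September 2029 – 10 February 2030; 7 February 2030 is inside that window, so Irarn Republic is at UTC+07:30.
06:45 Irarn Republic − 7h30m = 23:15 UTC (rolling into the previous day, 6 February 2030).
1 February 2030 is a Friday, so Saturdays fall on 2, 9, 16, 23; the last is February 23.
1 September 2030 is a Sunday, so Sundays fall on 1, 8, 15, 22, 29; the last is September 29.
At the standard offset (UTC+05:30), 23:15 UTC + 5h30m = 04:45 Irion standard time (rolling into the next day, 7 February 2030).
The standard-time date in Irion, 7 February 2030, is outside the daylight-saving period (23 February – 29 September), so Irion is on standard time, UTC+05:30.
23:15 UTC + 5h30m = 04:45 Irion (rolling into the next day, 7 February 2030).

04:45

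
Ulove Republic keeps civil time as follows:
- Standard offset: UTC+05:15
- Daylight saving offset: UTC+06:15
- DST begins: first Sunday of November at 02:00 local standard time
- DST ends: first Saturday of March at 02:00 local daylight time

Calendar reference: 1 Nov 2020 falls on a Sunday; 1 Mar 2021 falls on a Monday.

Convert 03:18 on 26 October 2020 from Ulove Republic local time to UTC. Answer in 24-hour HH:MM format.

1 November 2020 is a Sunday, so the first Sunday is November 1.
1 March 2021 is a Monday, so the first Saturday is March 6.
Daylight saving runs 1 November 2020 – 6 March 2021; 26 October 2020 is outside that window, so Ulove Republic is on standard time at UTC+05:15.
03:18 local − 5h15m = 22:03 UTC (rolling into the previous day, 25 October 2020).

22:03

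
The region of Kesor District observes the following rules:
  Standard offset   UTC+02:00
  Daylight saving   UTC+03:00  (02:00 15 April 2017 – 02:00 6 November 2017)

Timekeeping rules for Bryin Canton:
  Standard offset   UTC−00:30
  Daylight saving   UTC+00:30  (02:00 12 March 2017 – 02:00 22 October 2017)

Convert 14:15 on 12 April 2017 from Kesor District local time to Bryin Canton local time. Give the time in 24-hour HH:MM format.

12 April 2017 is outside the daylight-saving period (15 April – 6 November), so Kesor District is on standard time, UTC+02:00.
14:15 Kesor District − 2h = 12:15 UTC.
At the standard offset (UTC−00:30), 12:15 UTC − 0h30m = 11:45 Bryin Canton standard time.
The standard-time date in Bryin Canton, 12 April 2017, lies within the daylight-saving period (12 March – 22 October), so Bryin Canton is on daylight time, UTC+00:30.
12:15 UTC + 0h30m = 12:45 Bryin Canton.

12:45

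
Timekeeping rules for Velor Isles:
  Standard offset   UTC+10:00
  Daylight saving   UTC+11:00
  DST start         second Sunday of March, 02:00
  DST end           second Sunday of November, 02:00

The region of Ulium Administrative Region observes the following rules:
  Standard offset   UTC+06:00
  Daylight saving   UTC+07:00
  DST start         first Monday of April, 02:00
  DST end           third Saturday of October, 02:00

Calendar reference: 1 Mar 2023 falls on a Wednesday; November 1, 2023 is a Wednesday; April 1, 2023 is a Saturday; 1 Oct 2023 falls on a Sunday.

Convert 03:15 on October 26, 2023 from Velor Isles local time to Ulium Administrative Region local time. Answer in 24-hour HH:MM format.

22:15

1 March 2023 is a Wednesday, so the first Sunday is March 5 and the second is March 12.
1 November 2023 is a Wednesday, so the first Sunday is November 5 and the second is November 12.
Daylight saving runs 12 March – 12 November; October 26, 2023 is inside that window, so Velor Isles is at UTC+11:00.
03:15 Velor Isles − 11h = 16:15 UTC (rolling into the previous day, 25 October 2023).
1 April 2023 is a Saturday, so the first Monday is April 3.
1 October 2023 is a Sunday, so the first Saturday is October 7 and the third is October 21.
At the standard offset (UTC+06:00), 16:15 UTC + 6h = 22:15 Ulium Administrative Region standard time.
The standard-time date in Ulium Administrative Region, October 25, 2023, is outside the daylight-saving period (3 April – 21 October), so Ulium Administrative Region is on standard time, UTC+06:00.
16:15 UTC + 6h = 22:15 Ulium Administrative Region.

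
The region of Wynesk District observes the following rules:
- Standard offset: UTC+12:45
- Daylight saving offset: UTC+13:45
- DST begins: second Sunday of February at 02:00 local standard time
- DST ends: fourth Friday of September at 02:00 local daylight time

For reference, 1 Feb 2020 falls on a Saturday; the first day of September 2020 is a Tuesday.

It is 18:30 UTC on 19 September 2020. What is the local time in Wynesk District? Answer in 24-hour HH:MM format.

08:15

1 February 2020 is a Saturday, so the first Sunday is February 2 and the second is February 9.
1 September 2020 is a Tuesday, so the first Friday is September 4 and the fourth is September 25.
At the standard offset (UTC+12:45), 18:30 UTC + 12h45m = 07:15 Wynesk District standard time (rolling into the next day, 20 September 2020).
The standard-time date in Wynesk District, 20 September 2020, lies within the daylight-saving period (9 February – 25 September), so Wynesk District is on daylight time, UTC+13:45.
18:30 UTC + 13h45m = 08:15 local (rolling into the next day, 20 September 2020).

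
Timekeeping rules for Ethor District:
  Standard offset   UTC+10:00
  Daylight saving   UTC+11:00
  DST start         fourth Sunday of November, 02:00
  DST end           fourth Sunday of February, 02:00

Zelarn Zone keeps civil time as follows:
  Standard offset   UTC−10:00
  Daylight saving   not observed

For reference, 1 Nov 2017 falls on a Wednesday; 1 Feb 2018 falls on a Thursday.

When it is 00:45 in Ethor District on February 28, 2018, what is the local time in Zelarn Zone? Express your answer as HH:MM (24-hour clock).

04:45

1 November 2017 is a Wednesday, so the first Sunday is November 5 and the fourth is November 26.
1 February 2018 is a Thursday, so the first Sunday is February 4 and the fourth is February 25.
February 28, 2018 is outside the daylight-saving period (26 November 2017 – 25 February 2018), so Ethor District is on standard time, UTC+10:00.
00:45 Ethor District − 10h = 14:45 UTC (rolling into the previous day, 27 February 2018).
Zelarn Zone stays on UTC−10:00 all year.
14:45 UTC − 10h = 04:45 Zelarn Zone.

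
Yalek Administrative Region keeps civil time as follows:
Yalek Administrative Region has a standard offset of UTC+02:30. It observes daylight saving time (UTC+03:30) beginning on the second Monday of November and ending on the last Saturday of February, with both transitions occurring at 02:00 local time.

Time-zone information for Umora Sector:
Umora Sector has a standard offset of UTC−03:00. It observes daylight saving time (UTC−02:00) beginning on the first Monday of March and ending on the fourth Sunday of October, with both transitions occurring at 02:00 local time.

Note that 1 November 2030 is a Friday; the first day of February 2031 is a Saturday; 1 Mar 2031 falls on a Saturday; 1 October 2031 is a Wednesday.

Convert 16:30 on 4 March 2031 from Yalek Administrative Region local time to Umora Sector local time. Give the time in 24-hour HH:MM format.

1 November 2030 is a Friday, so the first Monday is November 4 and the second is November 11.
1 February 2031 is a Saturday, so Saturdays fall on 1, 8, 15, 22; the last is February 22.
4 March 2031 is outside the daylight-saving period (11 November 2030 – 22 February 2031), so Yalek Administrative Region is on standard time, UTC+02:30.
16:30 Yalek Administrative Region − 2h30m = 14:00 UTC.
1 March 2031 is a Saturday, so the first Monday is March 3.
1 October 2031 is a Wednesday, so the first Sunday is October 5 and the fourth is October 26.
At the standard offset (UTC−03:00), 14:00 UTC − 3h = 11:00 Umora Sector standard time.
Daylight saving runs 3 March – 26 October; the standard-time date in Umora Sector, 4 March 2031, is inside that window, so Umora Sector is at UTC−02:00.
14:00 UTC − 2h = 12:00 Umora Sector.

12:00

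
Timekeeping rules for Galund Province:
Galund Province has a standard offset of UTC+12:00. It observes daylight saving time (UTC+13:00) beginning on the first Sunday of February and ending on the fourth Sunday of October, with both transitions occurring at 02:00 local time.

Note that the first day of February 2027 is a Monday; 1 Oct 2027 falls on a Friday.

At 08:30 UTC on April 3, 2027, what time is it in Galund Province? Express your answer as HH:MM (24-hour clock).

1 February 2027 is a Monday, so the first Sunday is February 7.
1 October 2027 is a Friday, so the first Sunday is October 3 and the fourth is October 24.
At the standard offset (UTC+12:00), 08:30 UTC + 12h = 20:30 Galund Province standard time.
The standard-time date in Galund Province, April 3, 2027, lies within the daylight-saving period (7 February – 24 October), so Galund Province is on daylight time, UTC+13:00.
08:30 UTC + 13h = 21:30 local.

21:30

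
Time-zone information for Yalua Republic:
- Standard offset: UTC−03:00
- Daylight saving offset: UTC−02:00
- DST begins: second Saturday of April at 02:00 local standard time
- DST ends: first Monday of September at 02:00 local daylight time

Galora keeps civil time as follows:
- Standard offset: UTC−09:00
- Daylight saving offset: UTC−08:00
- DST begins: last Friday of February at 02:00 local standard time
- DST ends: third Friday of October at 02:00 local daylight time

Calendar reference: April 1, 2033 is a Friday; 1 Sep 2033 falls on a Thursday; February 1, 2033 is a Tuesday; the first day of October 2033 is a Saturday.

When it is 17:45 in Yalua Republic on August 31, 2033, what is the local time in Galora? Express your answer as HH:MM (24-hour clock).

1 April 2033 is a Friday, so the first Saturday is April 2 and the second is April 9.
1 September 2033 is a Thursday, so the first Monday is September 5.
August 31, 2033 falls between 9 April and 5 September, so daylight saving is in effect and Yalua Republic is at UTC−02:00.
17:45 Yalua Republic + 2h = 19:45 UTC.
1 February 2033 is a Tuesday, so Fridays fall on 4, 11, 18, 25; the last is February 25.
1 October 2033 is a Saturday, so the first Friday is October 7 and the third is October 21.
At the standard offset (UTC−09:00), 19:45 UTC − 9h = 10:45 Galora standard time.
The standard-time date in Galora, August 31, 2033, lies within the daylight-saving period (25 February – 21 October), so Galora is on daylight time, UTC−08:00.
19:45 UTC − 8h = 11:45 Galora.

11:45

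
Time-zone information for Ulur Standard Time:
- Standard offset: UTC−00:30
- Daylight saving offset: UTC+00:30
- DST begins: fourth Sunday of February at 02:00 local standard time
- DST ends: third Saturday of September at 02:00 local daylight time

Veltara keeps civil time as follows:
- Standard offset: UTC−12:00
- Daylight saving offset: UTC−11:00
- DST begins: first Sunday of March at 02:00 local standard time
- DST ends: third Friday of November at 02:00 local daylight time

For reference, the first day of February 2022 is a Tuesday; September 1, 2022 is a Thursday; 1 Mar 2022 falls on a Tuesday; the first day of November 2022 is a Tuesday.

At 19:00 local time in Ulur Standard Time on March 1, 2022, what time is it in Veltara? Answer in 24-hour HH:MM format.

06:30

1 February 2022 is a Tuesday, so the first Sunday is February 6 and the fourth is February 27.
1 September 2022 is a Thursday, so the first Saturday is September 3 and the third is September 17.
Daylight saving runs 27 February – 17 September; March 1, 2022 is inside that window, so Ulur Standard Time is at UTC+00:30.
19:00 Ulur Standard Time − 0h30m = 18:30 UTC.
1 March 2022 is a Tuesday, so the first Sunday is March 6.
1 November 2022 is a Tuesday, so the first Friday is November 4 and the third is November 18.
At the standard offset (UTC−12:00), 18:30 UTC − 12h = 06:30 Veltara standard time.
The standard-time date in Veltara, March 1, 2022, is outside the daylight-saving period (6 March – 18 November), so Veltara is on standard time, UTC−12:00.
18:30 UTC − 12h = 06:30 Veltara.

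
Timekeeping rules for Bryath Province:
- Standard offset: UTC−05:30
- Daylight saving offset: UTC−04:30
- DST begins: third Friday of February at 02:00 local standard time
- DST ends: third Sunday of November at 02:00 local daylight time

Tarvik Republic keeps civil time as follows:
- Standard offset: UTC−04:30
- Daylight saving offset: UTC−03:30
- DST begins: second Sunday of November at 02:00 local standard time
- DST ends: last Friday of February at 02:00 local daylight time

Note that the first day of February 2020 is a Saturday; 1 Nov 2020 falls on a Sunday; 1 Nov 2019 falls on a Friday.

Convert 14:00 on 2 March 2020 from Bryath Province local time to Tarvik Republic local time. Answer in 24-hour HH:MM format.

1 February 2020 is a Saturday, so the first Friday is February 7 and the third is February 21.
1 November 2020 is a Sunday, so the first Sunday is November 1 and the third is November 15.
2 March 2020 lies within the daylight-saving period (21 February – 15 November), so Bryath Province is on daylight time, UTC−04:30.
14:00 Bryath Province + 4h30m = 18:30 UTC.
1 November 2019 is a Friday, so the first Sunday is November 3 and the second is November 10.
1 February 2020 is a Saturday, so Fridays fall on 7, 14, 21, 28; the last is February 28.
At the standard offset (UTC−04:30), 18:30 UTC − 4h30m = 14:00 Tarvik Republic standard time.
The standard-time date in Tarvik Republic, 2 March 2020, is outside the daylight-saving period (10 November 2019 – 28 February 2020), so Tarvik Republic is on standard time, UTC−04:30.
18:30 UTC − 4h30m = 14:00 Tarvik Republic.

14:00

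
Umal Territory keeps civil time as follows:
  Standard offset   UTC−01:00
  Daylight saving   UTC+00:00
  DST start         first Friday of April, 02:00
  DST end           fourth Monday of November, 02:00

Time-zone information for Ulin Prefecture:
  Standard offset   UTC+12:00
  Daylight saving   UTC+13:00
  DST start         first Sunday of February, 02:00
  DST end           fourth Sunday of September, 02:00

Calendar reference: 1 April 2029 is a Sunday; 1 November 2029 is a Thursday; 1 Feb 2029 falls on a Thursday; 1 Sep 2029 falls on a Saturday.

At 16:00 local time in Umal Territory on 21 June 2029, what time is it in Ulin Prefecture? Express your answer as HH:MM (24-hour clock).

1 April 2029 is a Sunday, so the first Friday is April 6.
1 November 2029 is a Thursday, so the first Monday is November 5 and the fourth is November 26.
Daylight saving runs 6 April – 26 November; 21 June 2029 is inside that window, so Umal Territory is at UTC+00:00.
16:00 Umal Territory − 0h = 16:00 UTC.
1 February 2029 is a Thursday, so the first Sunday is February 4.
1 September 2029 is a Saturday, so the first Sunday is September 2 and the fourth is September 23.
At the standard offset (UTC+12:00), 16:00 UTC + 12h = 04:00 Ulin Prefecture standard time (rolling into the next day, 22 June 2029).
The standard-time date in Ulin Prefecture, 22 June 2029, lies within the daylight-saving period (4 February – 23 September), so Ulin Prefecture is on daylight time, UTC+13:00.
16:00 UTC + 13h = 05:00 Ulin Prefecture (rolling into the next day, 22 June 2029).

05:00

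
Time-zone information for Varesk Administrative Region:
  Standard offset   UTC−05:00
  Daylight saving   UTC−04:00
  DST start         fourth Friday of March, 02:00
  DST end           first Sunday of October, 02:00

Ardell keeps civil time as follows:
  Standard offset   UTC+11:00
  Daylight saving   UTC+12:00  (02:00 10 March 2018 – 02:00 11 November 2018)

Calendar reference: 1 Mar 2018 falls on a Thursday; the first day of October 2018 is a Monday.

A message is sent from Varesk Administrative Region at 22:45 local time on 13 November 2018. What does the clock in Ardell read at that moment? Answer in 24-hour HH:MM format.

14:45

1 March 2018 is a Thursday, so the first Friday is March 2 and the fourth is March 23.
1 October 2018 is a Monday, so the first Sunday is October 7.
Daylight saving runs 23 March – 7 October; 13 November 2018 is outside that window, so Varesk Administrative Region is on standard time at UTC−05:00.
22:45 Varesk Administrative Region + 5h = 03:45 UTC (rolling into the next day, 14 November 2018).
At the standard offset (UTC+11:00), 03:45 UTC + 11h = 14:45 Ardell standard time.
The standard-time date in Ardell, 14 November 2018, does not fall between 10 March and 11 November, so daylight saving is not in effect and Ardell is at UTC+11:00.
03:45 UTC + 11h = 14:45 Ardell.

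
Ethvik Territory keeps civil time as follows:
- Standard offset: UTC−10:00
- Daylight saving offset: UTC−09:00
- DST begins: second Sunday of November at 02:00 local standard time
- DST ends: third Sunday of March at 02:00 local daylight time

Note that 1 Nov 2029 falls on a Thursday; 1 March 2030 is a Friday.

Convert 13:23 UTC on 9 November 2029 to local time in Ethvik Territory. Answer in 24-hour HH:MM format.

1 November 2029 is a Thursday, so the first Sunday is November 4 and the second is November 11.
1 March 2030 is a Friday, so the first Sunday is March 3 and the third is March 17.
At the standard offset (UTC−10:00), 13:23 UTC − 10h = 03:23 Ethvik Territory standard time.
The standard-time date in Ethvik Territory, 9 November 2029, is outside the daylight-saving period (11 November 2029 – 17 March 2030), so Ethvik Territory is on standard time, UTC−10:00.
13:23 UTC − 10h = 03:23 local.

03:23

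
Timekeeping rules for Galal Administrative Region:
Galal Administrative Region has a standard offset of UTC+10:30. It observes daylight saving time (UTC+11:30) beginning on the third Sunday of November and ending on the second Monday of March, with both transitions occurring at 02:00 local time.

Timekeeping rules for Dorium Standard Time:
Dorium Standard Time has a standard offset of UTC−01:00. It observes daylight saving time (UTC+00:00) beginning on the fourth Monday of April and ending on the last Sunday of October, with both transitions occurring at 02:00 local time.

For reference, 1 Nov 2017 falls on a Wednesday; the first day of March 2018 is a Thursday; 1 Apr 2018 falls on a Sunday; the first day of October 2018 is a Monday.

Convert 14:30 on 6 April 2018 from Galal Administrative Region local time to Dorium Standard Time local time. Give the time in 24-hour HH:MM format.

03:00

1 November 2017 is a Wednesday, so the first Sunday is November 5 and the third is November 19.
1 March 2018 is a Thursday, so the first Monday is March 5 and the second is March 12.
Daylight saving runs 19 November 2017 – 12 March 2018; 6 April 2018 is outside that window, so Galal Administrative Region is on standard time at UTC+10:30.
14:30 Galal Administrative Region − 10h30m = 04:00 UTC.
1 April 2018 is a Sunday, so the first Monday is April 2 and the fourth is April 23.
1 October 2018 is a Monday, so Sundays fall on 7, 14, 21, 28; the last is October 28.
At the standard offset (UTC−01:00), 04:00 UTC − 1h = 03:00 Dorium Standard Time standard time.
Daylight saving runs 23 April – 28 October; the standard-time date in Dorium Standard Time, 6 April 2018, is outside that window, so Dorium Standard Time is on standard time at UTC−01:00.
04:00 UTC − 1h = 03:00 Dorium Standard Time.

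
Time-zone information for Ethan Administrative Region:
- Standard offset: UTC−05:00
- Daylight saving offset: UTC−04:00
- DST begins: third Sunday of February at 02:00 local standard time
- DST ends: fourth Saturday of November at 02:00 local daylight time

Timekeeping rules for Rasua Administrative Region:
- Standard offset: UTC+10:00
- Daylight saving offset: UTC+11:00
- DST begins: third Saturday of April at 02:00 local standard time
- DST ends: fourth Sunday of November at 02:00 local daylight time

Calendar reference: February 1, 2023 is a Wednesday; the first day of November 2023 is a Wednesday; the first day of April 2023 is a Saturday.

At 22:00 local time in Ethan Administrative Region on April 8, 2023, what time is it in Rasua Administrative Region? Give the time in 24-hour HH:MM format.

12:00

1 February 2023 is a Wednesday, so the first Sunday is February 5 and the third is February 19.
1 November 2023 is a Wednesday, so the first Saturday is November 4 and the fourth is November 25.
April 8, 2023 falls between 19 February and 25 November, so daylight saving is in effect and Ethan Administrative Region is at UTC−04:00.
22:00 Ethan Administrative Region + 4h = 02:00 UTC (rolling into the next day, 9 April 2023).
1 April 2023 is a Saturday, so the first Saturday is April 1 and the third is April 15.
1 November 2023 is a Wednesday, so the first Sunday is November 5 and the fourth is November 26.
At the standard offset (UTC+10:00), 02:00 UTC + 10h = 12:00 Rasua Administrative Region standard time.
The standard-time date in Rasua Administrative Region, April 9, 2023, is outside the daylight-saving period (15 April – 26 November), so Rasua Administrative Region is on standard time, UTC+10:00.
02:00 UTC + 10h = 12:00 Rasua Administrative Region.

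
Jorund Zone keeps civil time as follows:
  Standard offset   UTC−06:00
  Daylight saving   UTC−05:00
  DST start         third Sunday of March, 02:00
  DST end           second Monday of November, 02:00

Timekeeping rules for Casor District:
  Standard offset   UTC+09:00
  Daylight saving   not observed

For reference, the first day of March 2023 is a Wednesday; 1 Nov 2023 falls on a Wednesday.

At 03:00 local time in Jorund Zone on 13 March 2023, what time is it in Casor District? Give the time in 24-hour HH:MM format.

1 March 2023 is a Wednesday, so the first Sunday is March 5 and the third is March 19.
1 November 2023 is a Wednesday, so the first Monday is November 6 and the second is November 13.
13 March 2023 is outside the daylight-saving period (19 March – 13 November), so Jorund Zone is on standard time, UTC−06:00.
03:00 Jorund Zone + 6h = 09:00 UTC.
Casor District stays on UTC+09:00 all year.
09:00 UTC + 9h = 18:00 Casor District.

18:00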